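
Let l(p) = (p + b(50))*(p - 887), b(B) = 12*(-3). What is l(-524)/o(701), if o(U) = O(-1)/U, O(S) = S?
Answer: -553902160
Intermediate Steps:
b(B) = -36
o(U) = -1/U
l(p) = (-887 + p)*(-36 + p) (l(p) = (p - 36)*(p - 887) = (-36 + p)*(-887 + p) = (-887 + p)*(-36 + p))
l(-524)/o(701) = (31932 + (-524)² - 923*(-524))/((-1/701)) = (31932 + 274576 + 483652)/((-1*1/701)) = 790160/(-1/701) = 790160*(-701) = -553902160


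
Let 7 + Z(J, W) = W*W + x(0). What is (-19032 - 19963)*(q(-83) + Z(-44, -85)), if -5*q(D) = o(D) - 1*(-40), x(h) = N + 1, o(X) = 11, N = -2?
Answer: -281029166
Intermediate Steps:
x(h) = -1 (x(h) = -2 + 1 = -1)
q(D) = -51/5 (q(D) = -(11 - 1*(-40))/5 = -(11 + 40)/5 = -1/5*51 = -51/5)
Z(J, W) = -8 + W**2 (Z(J, W) = -7 + (W*W - 1) = -7 + (W**2 - 1) = -7 + (-1 + W**2) = -8 + W**2)
(-19032 - 19963)*(q(-83) + Z(-44, -85)) = (-19032 - 19963)*(-51/5 + (-8 + (-85)**2)) = -38995*(-51/5 + (-8 + 7225)) = -38995*(-51/5 + 7217) = -38995*36034/5 = -281029166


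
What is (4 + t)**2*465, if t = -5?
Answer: 465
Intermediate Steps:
(4 + t)**2*465 = (4 - 5)**2*465 = (-1)**2*465 = 1*465 = 465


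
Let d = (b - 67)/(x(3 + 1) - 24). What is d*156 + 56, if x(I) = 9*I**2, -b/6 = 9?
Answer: -1013/10 ≈ -101.30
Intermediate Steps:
b = -54 (b = -6*9 = -54)
d = -121/120 (d = (-54 - 67)/(9*(3 + 1)**2 - 24) = -121/(9*4**2 - 24) = -121/(9*16 - 24) = -121/(144 - 24) = -121/120 ≈ -1.0083)
d*156 + 56 = -121/120*156 + 56 = -1573/10 + 56 = -1013/10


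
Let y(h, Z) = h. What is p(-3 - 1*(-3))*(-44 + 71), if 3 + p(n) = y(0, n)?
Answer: -81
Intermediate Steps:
p(n) = -3 (p(n) = -3 + 0 = -3)
p(-3 - 1*(-3))*(-44 + 71) = -3*(-44 + 71) = -3*27 = -81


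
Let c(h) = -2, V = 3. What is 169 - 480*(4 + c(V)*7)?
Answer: 4969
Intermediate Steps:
169 - 480*(4 + c(V)*7) = 169 - 480*(4 - 2*7) = 169 - 480*(4 - 14) = 169 - 480*(-10) = 169 + 4800 = 4969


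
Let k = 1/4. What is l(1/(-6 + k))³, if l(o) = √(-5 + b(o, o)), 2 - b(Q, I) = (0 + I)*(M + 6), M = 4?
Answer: -29*I*√667/529 ≈ -1.4158*I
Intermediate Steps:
k = ¼ ≈ 0.25000
b(Q, I) = 2 - 10*I (b(Q, I) = 2 - (0 + I)*(4 + 6) = 2 - I*10 = 2 - 10*I)
l(o) = √(-3 - 10*o) (l(o) = √(-5 + (2 - 10*o)) = √(-3 - 10*o))
l(1/(-6 + k))³ = (√(-3 - 10/(-6 + ¼)))³ = (√(-3 - 10/(-23/4)))³ = (√(-3 - 10*(-4/23)))³ = (√(-3 + 40/23))³ = (√(-29/23))³ = (I*√667/23)³ = -29*I*√667/529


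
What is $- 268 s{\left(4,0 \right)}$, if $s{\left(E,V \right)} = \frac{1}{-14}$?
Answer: $\frac{134}{7} \approx 19.143$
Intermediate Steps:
$s{\left(E,V \right)} = - \frac{1}{14}$
$- 268 s{\left(4,0 \right)} = \left(-268\right) \left(- \frac{1}{14}\right) = \frac{134}{7}$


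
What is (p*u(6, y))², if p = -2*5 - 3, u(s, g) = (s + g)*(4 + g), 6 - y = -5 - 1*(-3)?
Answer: 4769856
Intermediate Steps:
y = 8 (y = 6 - (-5 - 1*(-3)) = 6 - (-5 + 3) = 6 - 1*(-2) = 6 + 2 = 8)
u(s, g) = (4 + g)*(g + s) (u(s, g) = (g + s)*(4 + g) = (4 + g)*(g + s))
p = -13 (p = -10 - 3 = -13)
(p*u(6, y))² = (-13*(8² + 4*8 + 4*6 + 8*6))² = (-13*(64 + 32 + 24 + 48))² = (-13*168)² = (-2184)² = 4769856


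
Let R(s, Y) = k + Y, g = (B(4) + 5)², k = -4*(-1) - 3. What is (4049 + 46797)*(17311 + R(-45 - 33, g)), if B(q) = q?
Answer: 884364478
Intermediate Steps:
k = 1 (k = 4 - 3 = 1)
g = 81 (g = (4 + 5)² = 9² = 81)
R(s, Y) = 1 + Y
(4049 + 46797)*(17311 + R(-45 - 33, g)) = (4049 + 46797)*(17311 + (1 + 81)) = 50846*(17311 + 82) = 50846*17393 = 884364478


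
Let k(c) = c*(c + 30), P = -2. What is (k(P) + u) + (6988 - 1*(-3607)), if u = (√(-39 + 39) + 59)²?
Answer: 14020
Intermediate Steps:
k(c) = c*(30 + c)
u = 3481 (u = (√0 + 59)² = (0 + 59)² = 59² = 3481)
(k(P) + u) + (6988 - 1*(-3607)) = (-2*(30 - 2) + 3481) + (6988 - 1*(-3607)) = (-2*28 + 3481) + (6988 + 3607) = (-56 + 3481) + 10595 = 3425 + 10595 = 14020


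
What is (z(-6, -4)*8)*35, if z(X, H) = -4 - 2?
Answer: -1680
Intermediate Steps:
z(X, H) = -6
(z(-6, -4)*8)*35 = -6*8*35 = -48*35 = -1680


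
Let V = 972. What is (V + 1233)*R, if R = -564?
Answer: -1243620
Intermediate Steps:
(V + 1233)*R = (972 + 1233)*(-564) = 2205*(-564) = -1243620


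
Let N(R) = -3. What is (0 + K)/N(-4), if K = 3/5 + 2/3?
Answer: -19/45 ≈ -0.42222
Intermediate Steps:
K = 19/15 (K = 3*(⅕) + 2*(⅓) = ⅗ + ⅔ = 19/15 ≈ 1.2667)
(0 + K)/N(-4) = (0 + 19/15)/(-3) = (19/15)*(-⅓) = -19/45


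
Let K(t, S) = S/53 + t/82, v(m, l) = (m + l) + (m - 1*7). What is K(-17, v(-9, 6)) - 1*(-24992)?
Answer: 108612773/4346 ≈ 24991.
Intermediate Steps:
v(m, l) = -7 + l + 2*m (v(m, l) = (l + m) + (m - 7) = (l + m) + (-7 + m) = -7 + l + 2*m)
K(t, S) = S/53 + t/82 (K(t, S) = S*(1/53) + t*(1/82) = S/53 + t/82)
K(-17, v(-9, 6)) - 1*(-24992) = ((-7 + 6 + 2*(-9))/53 + (1/82)*(-17)) - 1*(-24992) = ((-7 + 6 - 18)/53 - 17/82) + 24992 = ((1/53)*(-19) - 17/82) + 24992 = (-19/53 - 17/82) + 24992 = -2459/4346 + 24992 = 108612773/4346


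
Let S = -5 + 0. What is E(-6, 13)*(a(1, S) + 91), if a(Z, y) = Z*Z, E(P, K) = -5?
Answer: -460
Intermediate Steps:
S = -5
a(Z, y) = Z**2
E(-6, 13)*(a(1, S) + 91) = -5*(1**2 + 91) = -5*(1 + 91) = -5*92 = -460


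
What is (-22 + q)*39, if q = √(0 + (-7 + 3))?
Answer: -858 + 78*I ≈ -858.0 + 78.0*I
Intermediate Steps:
q = 2*I (q = √(0 - 4) = √(-4) = 2*I ≈ 2.0*I)
(-22 + q)*39 = (-22 + 2*I)*39 = -858 + 78*I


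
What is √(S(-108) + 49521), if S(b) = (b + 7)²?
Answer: √59722 ≈ 244.38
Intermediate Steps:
S(b) = (7 + b)²
√(S(-108) + 49521) = √((7 - 108)² + 49521) = √((-101)² + 49521) = √(10201 + 49521) = √59722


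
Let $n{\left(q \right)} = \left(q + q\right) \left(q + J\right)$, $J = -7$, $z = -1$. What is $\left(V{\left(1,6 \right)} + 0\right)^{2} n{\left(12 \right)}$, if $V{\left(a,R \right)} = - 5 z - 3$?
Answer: $480$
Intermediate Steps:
$V{\left(a,R \right)} = 2$ ($V{\left(a,R \right)} = \left(-5\right) \left(-1\right) - 3 = 5 - 3 = 2$)
$n{\left(q \right)} = 2 q \left(-7 + q\right)$ ($n{\left(q \right)} = \left(q + q\right) \left(q - 7\right) = 2 q \left(-7 + q\right)$)
$\left(V{\left(1,6 \right)} + 0\right)^{2} n{\left(12 \right)} = \left(2 + 0\right)^{2} \cdot 2 \cdot 12 \left(-7 + 12\right) = 2^{2} \cdot 2 \cdot 12 \cdot 5 = 4 \cdot 120 = 480$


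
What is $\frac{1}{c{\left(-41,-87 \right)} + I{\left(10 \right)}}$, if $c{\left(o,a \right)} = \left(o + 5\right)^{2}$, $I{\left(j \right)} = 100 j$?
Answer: $\frac{1}{2296} \approx 0.00043554$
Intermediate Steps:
$c{\left(o,a \right)} = \left(5 + o\right)^{2}$
$\frac{1}{c{\left(-41,-87 \right)} + I{\left(10 \right)}} = \frac{1}{\left(5 - 41\right)^{2} + 100 \cdot 10} = \frac{1}{\left(-36\right)^{2} + 1000} = \frac{1}{1296 + 1000} = \frac{1}{2296}$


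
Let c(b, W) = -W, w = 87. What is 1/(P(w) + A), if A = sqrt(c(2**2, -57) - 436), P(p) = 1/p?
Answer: 87/2868652 - 7569*I*sqrt(379)/2868652 ≈ 3.0328e-5 - 0.051367*I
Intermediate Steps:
A = I*sqrt(379) (A = sqrt(-1*(-57) - 436) = sqrt(57 - 436) = sqrt(-379) = I*sqrt(379) ≈ 19.468*I)
1/(P(w) + A) = 1/(1/87 + I*sqrt(379))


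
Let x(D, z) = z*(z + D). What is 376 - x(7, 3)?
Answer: 346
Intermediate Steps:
x(D, z) = z*(D + z)
376 - x(7, 3) = 376 - 3*(7 + 3) = 376 - 3*10 = 376 - 1*30 = 376 - 30 = 346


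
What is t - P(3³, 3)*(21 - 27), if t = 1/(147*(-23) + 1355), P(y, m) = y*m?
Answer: 984635/2026 ≈ 486.00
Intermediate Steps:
P(y, m) = m*y
t = -1/2026 (t = 1/(-3381 + 1355) = 1/(-2026) = -1/2026 ≈ -0.00049358)
t - P(3³, 3)*(21 - 27) = -1/2026 - 3*3³*(21 - 27) = -1/2026 - 3*27*(-6) = -1/2026 - 81*(-6) = -1/2026 - 1*(-486) = -1/2026 + 486 = 984635/2026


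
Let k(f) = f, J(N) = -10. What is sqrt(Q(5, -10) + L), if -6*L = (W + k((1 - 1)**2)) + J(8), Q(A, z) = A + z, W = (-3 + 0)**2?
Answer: I*sqrt(174)/6 ≈ 2.1985*I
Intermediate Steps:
W = 9 (W = (-3)**2 = 9)
L = 1/6 (L = -((9 + (1 - 1)**2) - 10)/6 = -((9 + 0**2) - 10)/6 = -((9 + 0) - 10)/6 = -(9 - 10)/6 = -1/6*(-1) = 1/6 ≈ 0.16667)
sqrt(Q(5, -10) + L) = sqrt((5 - 10) + 1/6) = sqrt(-5 + 1/6) = sqrt(-29/6) = I*sqrt(174)/6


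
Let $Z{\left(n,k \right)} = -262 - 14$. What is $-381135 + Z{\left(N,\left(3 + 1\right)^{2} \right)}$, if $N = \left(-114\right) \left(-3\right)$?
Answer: $-381411$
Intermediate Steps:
$N = 342$
$Z{\left(n,k \right)} = -276$ ($Z{\left(n,k \right)} = -262 - 14 = -276$)
$-381135 + Z{\left(N,\left(3 + 1\right)^{2} \right)} = -381135 - 276 = -381411$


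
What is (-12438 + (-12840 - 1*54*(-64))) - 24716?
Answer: -46538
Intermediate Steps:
(-12438 + (-12840 - 1*54*(-64))) - 24716 = (-12438 + (-12840 - 54*(-64))) - 24716 = (-12438 + (-12840 + 3456)) - 24716 = (-12438 - 9384) - 24716 = -21822 - 24716 = -46538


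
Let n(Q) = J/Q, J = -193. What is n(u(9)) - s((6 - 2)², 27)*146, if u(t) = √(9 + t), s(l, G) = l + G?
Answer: -6278 - 193*√2/6 ≈ -6323.5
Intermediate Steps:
s(l, G) = G + l
n(Q) = -193/Q
n(u(9)) - s((6 - 2)², 27)*146 = -193/√(9 + 9) - (27 + (6 - 2)²)*146 = -193*√2/6 - (27 + 4²)*146 = -193*√2/6 - (27 + 16)*146 = -193*√2/6 - 43*146 = -193*√2/6 - 1*6278 = -193*√2/6 - 6278 = -6278 - 193*√2/6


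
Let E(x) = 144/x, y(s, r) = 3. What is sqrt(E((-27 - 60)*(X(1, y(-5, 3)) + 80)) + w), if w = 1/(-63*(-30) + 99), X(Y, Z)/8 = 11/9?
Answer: I*sqrt(67628902393)/1941927 ≈ 0.13392*I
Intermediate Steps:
X(Y, Z) = 88/9 (X(Y, Z) = 8*(11/9) = 88/9)
w = 1/1989 (w = 1/(1890 + 99) = 1/1989 ≈ 0.00050277)
sqrt(E((-27 - 60)*(X(1, y(-5, 3)) + 80)) + w) = sqrt(144/(((-27 - 60)*(88/9 + 80))) + 1/1989) = sqrt(144/((-87*808/9)) + 1/1989) = sqrt(144/(-23432/3) + 1/1989) = sqrt(144*(-3/23432) + 1/1989) = sqrt(-54/2929 + 1/1989) = sqrt(-104477/5825781) = I*sqrt(67628902393)/1941927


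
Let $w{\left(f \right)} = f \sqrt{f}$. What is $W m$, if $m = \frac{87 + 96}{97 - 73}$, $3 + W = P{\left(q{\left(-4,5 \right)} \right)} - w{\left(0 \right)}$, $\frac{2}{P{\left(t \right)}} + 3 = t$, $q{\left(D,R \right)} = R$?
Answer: $- \frac{61}{4} \approx -15.25$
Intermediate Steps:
$w{\left(f \right)} = f^{\frac{3}{2}}$
$P{\left(t \right)} = \frac{2}{-3 + t}$
$W = -2$ ($W = -3 - \left(0^{\frac{3}{2}} - \frac{2}{-3 + 5}\right) = -3 + \left(\frac{2}{2} - 0\right) = -3 + \left(2 \cdot \frac{1}{2} + 0\right) = -3 + \left(1 + 0\right) = -3 + 1 = -2$)
$m = \frac{61}{8}$ ($m = \frac{183}{24} = 183 \cdot \frac{1}{24} = \frac{61}{8} \approx 7.625$)
$W m = \left(-2\right) \frac{61}{8} = - \frac{61}{4}$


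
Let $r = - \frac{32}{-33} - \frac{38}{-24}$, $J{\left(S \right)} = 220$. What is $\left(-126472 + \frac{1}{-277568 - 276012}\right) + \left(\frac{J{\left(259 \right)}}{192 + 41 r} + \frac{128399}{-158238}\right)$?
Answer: $- \frac{216924987190230013009}{1715200734839220} \approx -1.2647 \cdot 10^{5}$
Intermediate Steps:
$r = \frac{337}{132}$ ($r = \left(-32\right) \left(- \frac{1}{33}\right) - - \frac{19}{12} = \frac{32}{33} + \frac{19}{12} = \frac{337}{132} \approx 2.553$)
$\left(-126472 + \frac{1}{-277568 - 276012}\right) + \left(\frac{J{\left(259 \right)}}{192 + 41 r} + \frac{128399}{-158238}\right) = \left(-126472 + \frac{1}{-277568 - 276012}\right) + \left(\frac{220}{192 + 41 \cdot \frac{337}{132}} + \frac{128399}{-158238}\right) = \left(-126472 + \frac{1}{-553580}\right) + \left(\frac{220}{192 + \frac{13817}{132}} + 128399 \left(- \frac{1}{158238}\right)\right) = \left(-126472 - \frac{1}{553580}\right) - \left(\frac{128399}{158238} - \frac{220}{\frac{39161}{132}}\right) = - \frac{70012369761}{553580} + \left(220 \cdot \frac{132}{39161} - \frac{128399}{158238}\right) = - \frac{70012369761}{553580} + \left(\frac{29040}{39161} - \frac{128399}{158238}\right) = - \frac{70012369761}{553580} - \frac{433001719}{6196758318} = - \frac{216924987190230013009}{1715200734839220}$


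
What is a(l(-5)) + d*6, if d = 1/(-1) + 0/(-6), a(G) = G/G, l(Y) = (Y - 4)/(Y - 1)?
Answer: -5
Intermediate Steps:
l(Y) = (-4 + Y)/(-1 + Y)
a(G) = 1
d = -1 (d = 1*(-1) + 0*(-1/6) = -1 + 0 = -1)
a(l(-5)) + d*6 = 1 - 1*6 = 1 - 6 = -5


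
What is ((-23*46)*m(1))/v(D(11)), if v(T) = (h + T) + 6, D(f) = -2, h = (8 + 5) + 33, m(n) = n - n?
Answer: 0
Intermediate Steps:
m(n) = 0
h = 46 (h = 13 + 33 = 46)
v(T) = 52 + T (v(T) = (46 + T) + 6 = 52 + T)
((-23*46)*m(1))/v(D(11)) = (-23*46*0)/(52 - 2) = -1058*0/50 = 0*(1/50) = 0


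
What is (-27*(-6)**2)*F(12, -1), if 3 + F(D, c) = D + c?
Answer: -7776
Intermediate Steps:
F(D, c) = -3 + D + c (F(D, c) = -3 + (D + c) = -3 + D + c)
(-27*(-6)**2)*F(12, -1) = (-27*(-6)**2)*(-3 + 12 - 1) = -27*36*8 = -972*8 = -7776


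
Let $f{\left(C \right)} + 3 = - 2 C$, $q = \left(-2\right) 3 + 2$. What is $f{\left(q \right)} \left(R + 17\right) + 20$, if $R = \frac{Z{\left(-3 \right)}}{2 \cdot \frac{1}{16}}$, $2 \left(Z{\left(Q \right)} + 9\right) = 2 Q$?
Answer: $-375$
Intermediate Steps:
$Z{\left(Q \right)} = -9 + Q$ ($Z{\left(Q \right)} = -9 + \frac{2 Q}{2} = -9 + Q$)
$q = -4$ ($q = -6 + 2 = -4$)
$R = -96$ ($R = \frac{-9 - 3}{2 \cdot \frac{1}{16}} = - \frac{12}{2 \cdot \frac{1}{16}} = - 12 \frac{1}{\frac{1}{8}} = \left(-12\right) 8 = -96$)
$f{\left(C \right)} = -3 - 2 C$
$f{\left(q \right)} \left(R + 17\right) + 20 = \left(-3 - -8\right) \left(-96 + 17\right) + 20 = \left(-3 + 8\right) \left(-79\right) + 20 = 5 \left(-79\right) + 20 = -395 + 20 = -375$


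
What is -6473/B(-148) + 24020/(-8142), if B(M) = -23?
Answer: 1133711/4071 ≈ 278.48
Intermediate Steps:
-6473/B(-148) + 24020/(-8142) = -6473/(-23) + 24020/(-8142) = -6473*(-1/23) + 24020*(-1/8142) = 6473/23 - 12010/4071 = 1133711/4071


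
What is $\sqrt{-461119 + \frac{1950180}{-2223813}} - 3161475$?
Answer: $-3161475 + \frac{i \sqrt{253377392909684739}}{741271} \approx -3.1615 \cdot 10^{6} + 679.06 i$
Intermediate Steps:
$\sqrt{-461119 + \frac{1950180}{-2223813}} - 3161475 = \sqrt{-461119 + 1950180 \left(- \frac{1}{2223813}\right)} - 3161475 = \sqrt{-461119 - \frac{650060}{741271}} - 3161475 = \sqrt{- \frac{341814792309}{741271}} - 3161475 = \frac{i \sqrt{253377392909684739}}{741271} - 3161475 = -3161475 + \frac{i \sqrt{253377392909684739}}{741271}$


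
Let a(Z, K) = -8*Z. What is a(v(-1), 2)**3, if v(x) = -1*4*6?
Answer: 7077888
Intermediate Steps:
v(x) = -24 (v(x) = -4*6 = -24)
a(v(-1), 2)**3 = (-8*(-24))**3 = 192**3 = 7077888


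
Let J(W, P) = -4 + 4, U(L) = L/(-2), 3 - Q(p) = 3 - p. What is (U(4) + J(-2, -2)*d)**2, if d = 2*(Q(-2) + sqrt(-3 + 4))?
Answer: 4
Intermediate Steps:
Q(p) = p (Q(p) = 3 - (3 - p) = 3 + (-3 + p) = p)
d = -2 (d = 2*(-2 + sqrt(-3 + 4)) = 2*(-2 + sqrt(1)) = 2*(-2 + 1) = 2*(-1) = -2)
U(L) = -L/2 (U(L) = L*(-1/2) = -L/2)
J(W, P) = 0
(U(4) + J(-2, -2)*d)**2 = (-1/2*4 + 0*(-2))**2 = (-2 + 0)**2 = (-2)**2 = 4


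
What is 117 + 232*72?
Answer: 16821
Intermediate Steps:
117 + 232*72 = 117 + 16704 = 16821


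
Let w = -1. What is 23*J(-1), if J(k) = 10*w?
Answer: -230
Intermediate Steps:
J(k) = -10 (J(k) = 10*(-1) = -10)
23*J(-1) = 23*(-10) = -230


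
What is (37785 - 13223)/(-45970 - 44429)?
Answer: -24562/90399 ≈ -0.27171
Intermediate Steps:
(37785 - 13223)/(-45970 - 44429) = 24562/(-90399) = 24562*(-1/90399) = -24562/90399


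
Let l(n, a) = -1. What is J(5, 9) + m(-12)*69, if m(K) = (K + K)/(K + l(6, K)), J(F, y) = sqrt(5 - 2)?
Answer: 1656/13 + sqrt(3) ≈ 129.12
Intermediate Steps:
J(F, y) = sqrt(3)
m(K) = 2*K/(-1 + K) (m(K) = (K + K)/(K - 1) = (2*K)/(-1 + K) = 2*K/(-1 + K))
J(5, 9) + m(-12)*69 = sqrt(3) + (2*(-12)/(-1 - 12))*69 = sqrt(3) + (2*(-12)/(-13))*69 = sqrt(3) + (2*(-12)*(-1/13))*69 = sqrt(3) + (24/13)*69 = sqrt(3) + 1656/13 = 1656/13 + sqrt(3)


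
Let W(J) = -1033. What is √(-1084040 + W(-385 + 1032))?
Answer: I*√1085073 ≈ 1041.7*I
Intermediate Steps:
√(-1084040 + W(-385 + 1032)) = √(-1084040 - 1033) = √(-1085073) = I*√1085073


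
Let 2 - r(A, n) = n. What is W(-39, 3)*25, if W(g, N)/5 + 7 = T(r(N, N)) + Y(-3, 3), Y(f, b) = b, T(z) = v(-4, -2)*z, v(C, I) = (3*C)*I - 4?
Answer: -3000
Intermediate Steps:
r(A, n) = 2 - n
v(C, I) = -4 + 3*C*I (v(C, I) = 3*C*I - 4 = -4 + 3*C*I)
T(z) = 20*z (T(z) = (-4 + 3*(-4)*(-2))*z = (-4 + 24)*z = 20*z)
W(g, N) = 180 - 100*N (W(g, N) = -35 + 5*(20*(2 - N) + 3) = -35 + 5*((40 - 20*N) + 3) = -35 + 5*(43 - 20*N) = -35 + (215 - 100*N) = 180 - 100*N)
W(-39, 3)*25 = (180 - 100*3)*25 = (180 - 300)*25 = -120*25 = -3000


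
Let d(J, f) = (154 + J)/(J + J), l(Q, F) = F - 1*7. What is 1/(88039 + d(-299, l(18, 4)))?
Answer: 598/52647467 ≈ 1.1359e-5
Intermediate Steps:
l(Q, F) = -7 + F (l(Q, F) = F - 7 = -7 + F)
d(J, f) = (154 + J)/(2*J) (d(J, f) = (154 + J)/((2*J)) = (154 + J)*(1/(2*J)) = (154 + J)/(2*J))
1/(88039 + d(-299, l(18, 4))) = 1/(88039 + (1/2)*(154 - 299)/(-299)) = 1/(88039 + (1/2)*(-1/299)*(-145)) = 1/(88039 + 145/598) = 1/(52647467/598) = 598/52647467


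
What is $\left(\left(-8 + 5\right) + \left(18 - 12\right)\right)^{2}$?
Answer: $9$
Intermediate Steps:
$\left(\left(-8 + 5\right) + \left(18 - 12\right)\right)^{2} = \left(-3 + \left(18 - 12\right)\right)^{2} = \left(-3 + 6\right)^{2} = 3^{2} = 9$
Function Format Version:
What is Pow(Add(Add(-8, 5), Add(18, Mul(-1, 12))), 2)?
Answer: 9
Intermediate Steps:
Pow(Add(Add(-8, 5), Add(18, Mul(-1, 12))), 2) = Pow(Add(-3, Add(18, -12)), 2) = Pow(Add(-3, 6), 2) = Pow(3, 2) = 9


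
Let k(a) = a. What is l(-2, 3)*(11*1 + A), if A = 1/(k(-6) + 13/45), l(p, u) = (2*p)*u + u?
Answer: -25038/257 ≈ -97.424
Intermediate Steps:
l(p, u) = u + 2*p*u (l(p, u) = 2*p*u + u = u + 2*p*u)
A = -45/257 (A = 1/(-6 + 13/45) = 1/(-257/45) = -45/257 ≈ -0.17510)
l(-2, 3)*(11*1 + A) = (3*(1 + 2*(-2)))*(11*1 - 45/257) = (3*(1 - 4))*(11 - 45/257) = (3*(-3))*(2782/257) = -9*2782/257 = -25038/257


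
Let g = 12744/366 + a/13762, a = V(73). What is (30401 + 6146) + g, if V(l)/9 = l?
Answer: 30709819219/839482 ≈ 36582.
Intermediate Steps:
V(l) = 9*l
a = 657 (a = 9*73 = 657)
g = 29270565/839482 (g = 12744/366 + 657/13762 = 12744*(1/366) + 657*(1/13762) = 2124/61 + 657/13762 = 29270565/839482 ≈ 34.867)
(30401 + 6146) + g = (30401 + 6146) + 29270565/839482 = 36547 + 29270565/839482 = 30709819219/839482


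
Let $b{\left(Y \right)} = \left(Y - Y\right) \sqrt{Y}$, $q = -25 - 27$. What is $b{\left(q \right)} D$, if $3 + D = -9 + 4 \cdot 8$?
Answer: $0$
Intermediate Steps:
$q = -52$ ($q = -25 - 27 = -52$)
$b{\left(Y \right)} = 0$ ($b{\left(Y \right)} = 0 \sqrt{Y} = 0$)
$D = 20$ ($D = -3 + \left(-9 + 4 \cdot 8\right) = -3 + \left(-9 + 32\right) = -3 + 23 = 20$)
$b{\left(q \right)} D = 0 \cdot 20 = 0$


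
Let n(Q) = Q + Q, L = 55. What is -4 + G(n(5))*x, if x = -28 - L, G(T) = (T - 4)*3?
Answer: -1498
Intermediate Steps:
n(Q) = 2*Q
G(T) = -12 + 3*T (G(T) = (-4 + T)*3 = -12 + 3*T)
x = -83 (x = -28 - 1*55 = -28 - 55 = -83)
-4 + G(n(5))*x = -4 + (-12 + 3*(2*5))*(-83) = -4 + (-12 + 3*10)*(-83) = -4 + (-12 + 30)*(-83) = -4 + 18*(-83) = -4 - 1494 = -1498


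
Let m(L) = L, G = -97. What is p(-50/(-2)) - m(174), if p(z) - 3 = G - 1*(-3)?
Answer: -265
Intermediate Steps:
p(z) = -91 (p(z) = 3 + (-97 - 1*(-3)) = 3 + (-97 + 3) = 3 - 94 = -91)
p(-50/(-2)) - m(174) = -91 - 1*174 = -91 - 174 = -265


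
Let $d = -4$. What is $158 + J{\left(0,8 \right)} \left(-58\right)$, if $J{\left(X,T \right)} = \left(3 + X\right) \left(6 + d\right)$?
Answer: $-190$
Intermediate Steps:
$J{\left(X,T \right)} = 6 + 2 X$ ($J{\left(X,T \right)} = \left(3 + X\right) \left(6 - 4\right) = \left(3 + X\right) 2 = 6 + 2 X$)
$158 + J{\left(0,8 \right)} \left(-58\right) = 158 + \left(6 + 2 \cdot 0\right) \left(-58\right) = 158 + \left(6 + 0\right) \left(-58\right) = 158 + 6 \left(-58\right) = 158 - 348 = -190$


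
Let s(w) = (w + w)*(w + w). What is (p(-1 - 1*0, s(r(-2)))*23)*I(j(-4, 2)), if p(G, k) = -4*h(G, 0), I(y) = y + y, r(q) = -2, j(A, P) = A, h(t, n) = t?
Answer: -736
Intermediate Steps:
I(y) = 2*y
s(w) = 4*w² (s(w) = (2*w)*(2*w) = 4*w²)
p(G, k) = -4*G
(p(-1 - 1*0, s(r(-2)))*23)*I(j(-4, 2)) = (-4*(-1 - 1*0)*23)*(2*(-4)) = (-4*(-1 + 0)*23)*(-8) = (-4*(-1)*23)*(-8) = (4*23)*(-8) = 92*(-8) = -736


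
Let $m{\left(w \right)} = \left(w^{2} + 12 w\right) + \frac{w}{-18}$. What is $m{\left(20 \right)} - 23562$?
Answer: $- \frac{206308}{9} \approx -22923.0$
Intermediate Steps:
$m{\left(w \right)} = w^{2} + \frac{215 w}{18}$ ($m{\left(w \right)} = \left(w^{2} + 12 w\right) + w \left(- \frac{1}{18}\right) = \left(w^{2} + 12 w\right) - \frac{w}{18} = w^{2} + \frac{215 w}{18}$)
$m{\left(20 \right)} - 23562 = \frac{1}{18} \cdot 20 \left(215 + 18 \cdot 20\right) - 23562 = \frac{1}{18} \cdot 20 \left(215 + 360\right) - 23562 = \frac{1}{18} \cdot 20 \cdot 575 - 23562 = \frac{5750}{9} - 23562 = - \frac{206308}{9}$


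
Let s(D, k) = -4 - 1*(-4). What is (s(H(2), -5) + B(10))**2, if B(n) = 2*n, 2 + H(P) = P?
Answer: 400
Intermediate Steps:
H(P) = -2 + P
s(D, k) = 0 (s(D, k) = -4 + 4 = 0)
(s(H(2), -5) + B(10))**2 = (0 + 2*10)**2 = (0 + 20)**2 = 20**2 = 400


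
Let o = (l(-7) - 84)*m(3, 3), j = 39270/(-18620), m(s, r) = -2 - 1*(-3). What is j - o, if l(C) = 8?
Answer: 19655/266 ≈ 73.891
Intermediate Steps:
m(s, r) = 1 (m(s, r) = -2 + 3 = 1)
j = -561/266 (j = 39270*(-1/18620) = -561/266 ≈ -2.1090)
o = -76 (o = (8 - 84)*1 = -76*1 = -76)
j - o = -561/266 - 1*(-76) = -561/266 + 76 = 19655/266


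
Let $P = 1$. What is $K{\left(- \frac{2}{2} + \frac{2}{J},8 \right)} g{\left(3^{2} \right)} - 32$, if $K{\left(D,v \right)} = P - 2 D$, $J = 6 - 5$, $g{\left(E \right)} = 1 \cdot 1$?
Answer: $-33$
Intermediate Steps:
$g{\left(E \right)} = 1$
$J = 1$ ($J = 6 - 5 = 1$)
$K{\left(D,v \right)} = 1 - 2 D$
$K{\left(- \frac{2}{2} + \frac{2}{J},8 \right)} g{\left(3^{2} \right)} - 32 = \left(1 - 2 \left(- \frac{2}{2} + \frac{2}{1}\right)\right) 1 - 32 = \left(1 - 2 \left(\left(-2\right) \frac{1}{2} + 2 \cdot 1\right)\right) 1 - 32 = \left(1 - 2 \left(-1 + 2\right)\right) 1 - 32 = \left(1 - 2\right) 1 - 32 = \left(-1\right) 1 - 32 = -1 - 32 = -33$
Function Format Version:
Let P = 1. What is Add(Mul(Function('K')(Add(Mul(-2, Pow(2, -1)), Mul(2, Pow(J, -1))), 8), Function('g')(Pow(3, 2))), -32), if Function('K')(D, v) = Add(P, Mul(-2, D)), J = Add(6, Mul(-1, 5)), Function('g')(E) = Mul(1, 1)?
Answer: -33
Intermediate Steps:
Function('g')(E) = 1
J = 1 (J = Add(6, -5) = 1)
Function('K')(D, v) = Add(1, Mul(-2, D))
Add(Mul(Function('K')(Add(Mul(-2, Pow(2, -1)), Mul(2, Pow(J, -1))), 8), Function('g')(Pow(3, 2))), -32) = Add(Mul(Add(1, Mul(-2, Add(Mul(-2, Pow(2, -1)), Mul(2, Pow(1, -1))))), 1), -32) = Add(Mul(Add(1, Mul(-2, Add(Mul(-2, Rational(1, 2)), Mul(2, 1)))), 1), -32) = Add(Mul(Add(1, Mul(-2, Add(-1, 2))), 1), -32) = Add(Mul(Add(1, Mul(-2, 1)), 1), -32) = Add(Mul(Add(1, -2), 1), -32) = Add(Mul(-1, 1), -32) = Add(-1, -32) = -33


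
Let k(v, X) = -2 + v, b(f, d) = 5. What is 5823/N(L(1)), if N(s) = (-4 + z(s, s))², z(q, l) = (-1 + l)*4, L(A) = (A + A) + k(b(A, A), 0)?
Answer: 647/16 ≈ 40.438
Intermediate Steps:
L(A) = 3 + 2*A (L(A) = (A + A) + (-2 + 5) = 2*A + 3 = 3 + 2*A)
z(q, l) = -4 + 4*l
N(s) = (-8 + 4*s)² (N(s) = (-4 + (-4 + 4*s))² = (-8 + 4*s)²)
5823/N(L(1)) = 5823/((16*(-2 + (3 + 2*1))²)) = 5823/((16*(-2 + (3 + 2))²)) = 5823/((16*(-2 + 5)²)) = 5823/((16*3²)) = 5823/((16*9)) = 5823/144 = 5823*(1/144) = 647/16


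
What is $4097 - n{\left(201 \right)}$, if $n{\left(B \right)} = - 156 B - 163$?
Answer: $35616$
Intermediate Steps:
$n{\left(B \right)} = -163 - 156 B$
$4097 - n{\left(201 \right)} = 4097 - \left(-163 - 31356\right) = 4097 - -31519 = 4097 + 31519 = 35616$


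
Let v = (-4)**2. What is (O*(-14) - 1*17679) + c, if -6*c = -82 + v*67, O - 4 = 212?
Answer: -20868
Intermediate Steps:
O = 216 (O = 4 + 212 = 216)
v = 16
c = -165 (c = -(-82 + 16*67)/6 = -(-82 + 1072)/6 = -1/6*990 = -165)
(O*(-14) - 1*17679) + c = (216*(-14) - 1*17679) - 165 = (-3024 - 17679) - 165 = -20703 - 165 = -20868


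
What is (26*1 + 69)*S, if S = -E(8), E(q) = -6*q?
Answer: 4560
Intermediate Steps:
S = 48 (S = -(-6)*8 = -1*(-48) = 48)
(26*1 + 69)*S = (26*1 + 69)*48 = (26 + 69)*48 = 95*48 = 4560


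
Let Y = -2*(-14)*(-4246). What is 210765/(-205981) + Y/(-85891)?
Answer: 6385852513/17691914071 ≈ 0.36095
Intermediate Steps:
Y = -118888 (Y = 28*(-4246) = -118888)
210765/(-205981) + Y/(-85891) = 210765/(-205981) - 118888/(-85891) = 210765*(-1/205981) - 118888*(-1/85891) = -210765/205981 + 118888/85891 = 6385852513/17691914071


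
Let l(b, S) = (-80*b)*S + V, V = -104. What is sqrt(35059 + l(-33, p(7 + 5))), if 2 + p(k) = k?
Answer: sqrt(61355) ≈ 247.70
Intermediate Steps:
p(k) = -2 + k
l(b, S) = -104 - 80*S*b (l(b, S) = (-80*b)*S - 104 = -80*S*b - 104 = -104 - 80*S*b)
sqrt(35059 + l(-33, p(7 + 5))) = sqrt(35059 + (-104 - 80*(-2 + (7 + 5))*(-33))) = sqrt(35059 + (-104 - 80*(-2 + 12)*(-33))) = sqrt(35059 + (-104 - 80*10*(-33))) = sqrt(35059 + (-104 + 26400)) = sqrt(35059 + 26296) = sqrt(61355)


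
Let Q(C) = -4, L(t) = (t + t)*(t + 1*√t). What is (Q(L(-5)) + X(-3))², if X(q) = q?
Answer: 49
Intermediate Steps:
L(t) = 2*t*(t + √t) (L(t) = (2*t)*(t + √t) = 2*t*(t + √t))
(Q(L(-5)) + X(-3))² = (-4 - 3)² = (-7)² = 49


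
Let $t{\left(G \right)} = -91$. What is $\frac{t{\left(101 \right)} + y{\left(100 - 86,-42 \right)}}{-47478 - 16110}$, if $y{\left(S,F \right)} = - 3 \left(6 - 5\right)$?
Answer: $\frac{47}{31794} \approx 0.0014783$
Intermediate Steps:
$y{\left(S,F \right)} = -3$ ($y{\left(S,F \right)} = \left(-3\right) 1 = -3$)
$\frac{t{\left(101 \right)} + y{\left(100 - 86,-42 \right)}}{-47478 - 16110} = \frac{-91 - 3}{-47478 - 16110} = - \frac{94}{-63588} = \left(-94\right) \left(- \frac{1}{63588}\right) = \frac{47}{31794}$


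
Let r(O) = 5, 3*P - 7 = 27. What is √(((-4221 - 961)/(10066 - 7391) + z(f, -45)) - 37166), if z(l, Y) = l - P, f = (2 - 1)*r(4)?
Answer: I*√95761850241/1605 ≈ 192.81*I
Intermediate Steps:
P = 34/3 (P = 7/3 + (⅓)*27 = 7/3 + 9 = 34/3 ≈ 11.333)
f = 5 (f = (2 - 1)*5 = 1*5 = 5)
z(l, Y) = -34/3 + l (z(l, Y) = l - 1*34/3 = l - 34/3 = -34/3 + l)
√(((-4221 - 961)/(10066 - 7391) + z(f, -45)) - 37166) = √(((-4221 - 961)/(10066 - 7391) + (-34/3 + 5)) - 37166) = √((-5182/2675 - 19/3) - 37166) = √(-66371/8025 - 37166) = √(-298323521/8025) = I*√95761850241/1605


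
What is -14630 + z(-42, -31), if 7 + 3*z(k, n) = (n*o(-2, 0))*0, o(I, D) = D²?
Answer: -43897/3 ≈ -14632.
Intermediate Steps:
z(k, n) = -7/3 (z(k, n) = -7/3 + ((n*0²)*0)/3 = -7/3 + ((n*0)*0)/3 = -7/3 + (0*0)/3 = -7/3 + (⅓)*0 = -7/3 + 0 = -7/3)
-14630 + z(-42, -31) = -14630 - 7/3 = -43897/3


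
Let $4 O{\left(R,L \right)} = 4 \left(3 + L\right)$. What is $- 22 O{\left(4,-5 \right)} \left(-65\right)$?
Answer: $-2860$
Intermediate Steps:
$O{\left(R,L \right)} = 3 + L$ ($O{\left(R,L \right)} = \frac{4 \left(3 + L\right)}{4} = \frac{12 + 4 L}{4} = 3 + L$)
$- 22 O{\left(4,-5 \right)} \left(-65\right) = - 22 \left(3 - 5\right) \left(-65\right) = \left(-22\right) \left(-2\right) \left(-65\right) = 44 \left(-65\right) = -2860$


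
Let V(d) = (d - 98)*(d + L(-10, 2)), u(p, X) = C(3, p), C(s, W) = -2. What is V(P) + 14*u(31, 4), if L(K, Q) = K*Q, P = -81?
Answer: 18051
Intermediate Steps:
u(p, X) = -2
V(d) = (-98 + d)*(-20 + d) (V(d) = (d - 98)*(d - 10*2) = (-98 + d)*(d - 20) = (-98 + d)*(-20 + d))
V(P) + 14*u(31, 4) = (1960 + (-81)² - 118*(-81)) + 14*(-2) = (1960 + 6561 + 9558) - 28 = 18079 - 28 = 18051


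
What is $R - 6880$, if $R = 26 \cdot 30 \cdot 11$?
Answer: $1700$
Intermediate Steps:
$R = 8580$ ($R = 780 \cdot 11 = 8580$)
$R - 6880 = 8580 - 6880 = 1700$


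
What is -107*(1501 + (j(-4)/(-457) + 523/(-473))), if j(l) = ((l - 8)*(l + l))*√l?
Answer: -75911150/473 + 20544*I/457 ≈ -1.6049e+5 + 44.954*I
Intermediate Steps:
j(l) = 2*l^(3/2)*(-8 + l) (j(l) = ((-8 + l)*(2*l))*√l = (2*l*(-8 + l))*√l = 2*l^(3/2)*(-8 + l))
-107*(1501 + (j(-4)/(-457) + 523/(-473))) = -107*(1501 + ((2*(-4)^(3/2)*(-8 - 4))/(-457) + 523/(-473))) = -107*(1501 + ((2*(-8*I)*(-12))*(-1/457) + 523*(-1/473))) = -107*(1501 + ((192*I)*(-1/457) - 523/473)) = -107*(1501 + (-192*I/457 - 523/473)) = -107*(1501 + (-523/473 - 192*I/457)) = -107*(709450/473 - 192*I/457) = -75911150/473 + 20544*I/457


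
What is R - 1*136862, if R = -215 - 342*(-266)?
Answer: -46105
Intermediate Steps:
R = 90757 (R = -215 + 90972 = 90757)
R - 1*136862 = 90757 - 1*136862 = 90757 - 136862 = -46105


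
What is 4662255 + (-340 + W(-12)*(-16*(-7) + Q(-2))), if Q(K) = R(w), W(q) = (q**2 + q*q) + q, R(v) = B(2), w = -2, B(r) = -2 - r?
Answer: 4691723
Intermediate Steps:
R(v) = -4 (R(v) = -2 - 1*2 = -2 - 2 = -4)
W(q) = q + 2*q**2 (W(q) = (q**2 + q**2) + q = 2*q**2 + q = q + 2*q**2)
Q(K) = -4
4662255 + (-340 + W(-12)*(-16*(-7) + Q(-2))) = 4662255 + (-340 + (-12*(1 + 2*(-12)))*(-16*(-7) - 4)) = 4662255 + (-340 + (-12*(1 - 24))*(112 - 4)) = 4662255 + (-340 - 12*(-23)*108) = 4662255 + (-340 + 276*108) = 4662255 + (-340 + 29808) = 4662255 + 29468 = 4691723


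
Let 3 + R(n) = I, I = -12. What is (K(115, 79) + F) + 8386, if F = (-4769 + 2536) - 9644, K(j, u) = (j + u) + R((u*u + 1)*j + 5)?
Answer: -3312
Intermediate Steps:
R(n) = -15 (R(n) = -3 - 12 = -15)
K(j, u) = -15 + j + u (K(j, u) = (j + u) - 15 = -15 + j + u)
F = -11877 (F = -2233 - 9644 = -11877)
(K(115, 79) + F) + 8386 = ((-15 + 115 + 79) - 11877) + 8386 = (179 - 11877) + 8386 = -11698 + 8386 = -3312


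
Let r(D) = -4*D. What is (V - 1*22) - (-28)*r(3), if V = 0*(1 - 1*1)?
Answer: -358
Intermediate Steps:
V = 0 (V = 0*(1 - 1) = 0*0 = 0)
(V - 1*22) - (-28)*r(3) = (0 - 1*22) - (-28)*(-4*3) = (0 - 22) - (-28)*(-12) = -22 - 14*24 = -22 - 336 = -358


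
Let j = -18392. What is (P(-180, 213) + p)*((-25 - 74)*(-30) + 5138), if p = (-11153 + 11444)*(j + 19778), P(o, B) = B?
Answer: 3271894212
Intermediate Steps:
p = 403326 (p = (-11153 + 11444)*(-18392 + 19778) = 291*1386 = 403326)
(P(-180, 213) + p)*((-25 - 74)*(-30) + 5138) = (213 + 403326)*((-25 - 74)*(-30) + 5138) = 403539*(-99*(-30) + 5138) = 403539*(2970 + 5138) = 403539*8108 = 3271894212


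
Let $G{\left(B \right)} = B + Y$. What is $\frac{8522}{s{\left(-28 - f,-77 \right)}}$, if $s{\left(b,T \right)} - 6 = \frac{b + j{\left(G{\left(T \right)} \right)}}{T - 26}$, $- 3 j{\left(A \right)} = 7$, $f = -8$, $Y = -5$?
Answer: $\frac{2633298}{1921} \approx 1370.8$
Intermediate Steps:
$G{\left(B \right)} = -5 + B$ ($G{\left(B \right)} = B - 5 = -5 + B$)
$j{\left(A \right)} = - \frac{7}{3}$ ($j{\left(A \right)} = \left(- \frac{1}{3}\right) 7 = - \frac{7}{3}$)
$s{\left(b,T \right)} = 6 + \frac{- \frac{7}{3} + b}{-26 + T}$ ($s{\left(b,T \right)} = 6 + \frac{b - \frac{7}{3}}{T - 26} = 6 + \frac{- \frac{7}{3} + b}{-26 + T}$)
$\frac{8522}{s{\left(-28 - f,-77 \right)}} = \frac{8522}{\frac{1}{-26 - 77} \left(- \frac{475}{3} - 20 + 6 \left(-77\right)\right)} = \frac{8522}{\frac{1}{-103} \left(- \frac{475}{3} + \left(-28 + 8\right) - 462\right)} = \frac{8522}{\left(- \frac{1}{103}\right) \left(- \frac{475}{3} - 20 - 462\right)} = \frac{8522}{\left(- \frac{1}{103}\right) \left(- \frac{1921}{3}\right)} = \frac{8522}{\frac{1921}{309}} = 8522 \cdot \frac{309}{1921} = \frac{2633298}{1921}$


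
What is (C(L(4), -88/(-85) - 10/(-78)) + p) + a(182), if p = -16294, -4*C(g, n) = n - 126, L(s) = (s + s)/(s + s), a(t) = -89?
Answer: -216824747/13260 ≈ -16352.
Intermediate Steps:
L(s) = 1 (L(s) = (2*s)/((2*s)) = (2*s)*(1/(2*s)) = 1)
C(g, n) = 63/2 - n/4 (C(g, n) = -(n - 126)/4 = -(-126 + n)/4 = 63/2 - n/4)
(C(L(4), -88/(-85) - 10/(-78)) + p) + a(182) = ((63/2 - (-88/(-85) - 10/(-78))/4) - 16294) - 89 = ((63/2 - (-88*(-1/85) - 10*(-1/78))/4) - 16294) - 89 = ((63/2 - (88/85 + 5/39)/4) - 16294) - 89 = ((63/2 - ¼*3857/3315) - 16294) - 89 = ((63/2 - 3857/13260) - 16294) - 89 = (413833/13260 - 16294) - 89 = -215644607/13260 - 89 = -216824747/13260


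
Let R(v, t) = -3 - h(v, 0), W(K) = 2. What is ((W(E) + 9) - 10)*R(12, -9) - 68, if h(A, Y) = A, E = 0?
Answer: -83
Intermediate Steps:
R(v, t) = -3 - v
((W(E) + 9) - 10)*R(12, -9) - 68 = ((2 + 9) - 10)*(-3 - 1*12) - 68 = (11 - 10)*(-3 - 12) - 68 = 1*(-15) - 68 = -15 - 68 = -83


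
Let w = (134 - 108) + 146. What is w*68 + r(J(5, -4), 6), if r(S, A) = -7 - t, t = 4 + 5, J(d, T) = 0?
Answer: 11680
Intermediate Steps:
t = 9
r(S, A) = -16 (r(S, A) = -7 - 1*9 = -7 - 9 = -16)
w = 172 (w = 26 + 146 = 172)
w*68 + r(J(5, -4), 6) = 172*68 - 16 = 11696 - 16 = 11680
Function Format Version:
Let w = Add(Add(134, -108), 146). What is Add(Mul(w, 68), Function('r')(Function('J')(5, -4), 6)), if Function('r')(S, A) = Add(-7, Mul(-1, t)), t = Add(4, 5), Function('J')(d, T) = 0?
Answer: 11680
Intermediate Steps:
t = 9
Function('r')(S, A) = -16 (Function('r')(S, A) = Add(-7, Mul(-1, 9)) = Add(-7, -9) = -16)
w = 172 (w = Add(26, 146) = 172)
Add(Mul(w, 68), Function('r')(Function('J')(5, -4), 6)) = Add(Mul(172, 68), -16) = Add(11696, -16) = 11680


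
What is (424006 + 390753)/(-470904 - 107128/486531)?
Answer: -396405511029/229109501152 ≈ -1.7302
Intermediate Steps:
(424006 + 390753)/(-470904 - 107128/486531) = 814759/(-470904 - 107128*1/486531) = 814759/(-470904 - 107128/486531) = 814759/(-229109501152/486531) = 814759*(-486531/229109501152) = -396405511029/229109501152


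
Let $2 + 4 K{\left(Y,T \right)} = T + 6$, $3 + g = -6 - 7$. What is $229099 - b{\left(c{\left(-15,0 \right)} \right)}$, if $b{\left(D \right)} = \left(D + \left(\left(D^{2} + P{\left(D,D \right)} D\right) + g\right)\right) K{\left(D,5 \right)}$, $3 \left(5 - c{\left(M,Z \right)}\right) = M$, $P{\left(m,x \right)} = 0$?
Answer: $\frac{457775}{2} \approx 2.2889 \cdot 10^{5}$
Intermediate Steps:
$g = -16$ ($g = -3 - 13 = -16$)
$K{\left(Y,T \right)} = 1 + \frac{T}{4}$ ($K{\left(Y,T \right)} = - \frac{1}{2} + \frac{T + 6}{4} = - \frac{1}{2} + \frac{6 + T}{4} = - \frac{1}{2} + \left(\frac{3}{2} + \frac{T}{4}\right) = 1 + \frac{T}{4}$)
$c{\left(M,Z \right)} = 5 - \frac{M}{3}$
$b{\left(D \right)} = -36 + \frac{9 D}{4} + \frac{9 D^{2}}{4}$ ($b{\left(D \right)} = \left(D + \left(\left(D^{2} + 0 D\right) - 16\right)\right) \left(1 + \frac{1}{4} \cdot 5\right) = \left(D + \left(\left(D^{2} + 0\right) - 16\right)\right) \left(1 + \frac{5}{4}\right) = \left(D + \left(D^{2} - 16\right)\right) \frac{9}{4} = \left(D + \left(-16 + D^{2}\right)\right) \frac{9}{4} = \left(-16 + D + D^{2}\right) \frac{9}{4} = -36 + \frac{9 D}{4} + \frac{9 D^{2}}{4}$)
$229099 - b{\left(c{\left(-15,0 \right)} \right)} = 229099 - \left(-36 + \frac{9 \left(5 - -5\right)}{4} + \frac{9 \left(5 - -5\right)^{2}}{4}\right) = 229099 - \left(-36 + \frac{9 \left(5 + 5\right)}{4} + \frac{9 \left(5 + 5\right)^{2}}{4}\right) = 229099 - \left(-36 + \frac{9}{4} \cdot 10 + \frac{9 \cdot 10^{2}}{4}\right) = 229099 - \left(-36 + \frac{45}{2} + \frac{9}{4} \cdot 100\right) = 229099 - \left(-36 + \frac{45}{2} + 225\right) = 229099 - \frac{423}{2} = \frac{457775}{2}$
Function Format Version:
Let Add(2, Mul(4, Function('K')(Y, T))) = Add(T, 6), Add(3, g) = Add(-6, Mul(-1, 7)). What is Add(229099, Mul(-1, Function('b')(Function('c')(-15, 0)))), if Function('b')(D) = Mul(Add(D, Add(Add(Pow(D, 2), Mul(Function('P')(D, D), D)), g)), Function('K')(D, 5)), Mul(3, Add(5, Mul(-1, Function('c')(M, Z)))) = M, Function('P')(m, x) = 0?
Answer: Rational(457775, 2) ≈ 2.2889e+5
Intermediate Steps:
g = -16 (g = Add(-3, Add(-6, Mul(-1, 7))) = Add(-3, Add(-6, -7)) = Add(-3, -13) = -16)
Function('K')(Y, T) = Add(1, Mul(Rational(1, 4), T)) (Function('K')(Y, T) = Add(Rational(-1, 2), Mul(Rational(1, 4), Add(T, 6))) = Add(Rational(-1, 2), Mul(Rational(1, 4), Add(6, T))) = Add(Rational(-1, 2), Add(Rational(3, 2), Mul(Rational(1, 4), T))) = Add(1, Mul(Rational(1, 4), T)))
Function('c')(M, Z) = Add(5, Mul(Rational(-1, 3), M))
Function('b')(D) = Add(-36, Mul(Rational(9, 4), D), Mul(Rational(9, 4), Pow(D, 2))) (Function('b')(D) = Mul(Add(D, Add(Add(Pow(D, 2), Mul(0, D)), -16)), Add(1, Mul(Rational(1, 4), 5))) = Mul(Add(D, Add(Add(Pow(D, 2), 0), -16)), Add(1, Rational(5, 4))) = Mul(Add(D, Add(Pow(D, 2), -16)), Rational(9, 4)) = Mul(Add(D, Add(-16, Pow(D, 2))), Rational(9, 4)) = Mul(Add(-16, D, Pow(D, 2)), Rational(9, 4)) = Add(-36, Mul(Rational(9, 4), D), Mul(Rational(9, 4), Pow(D, 2))))
Add(229099, Mul(-1, Function('b')(Function('c')(-15, 0)))) = Add(229099, Mul(-1, Add(-36, Mul(Rational(9, 4), Add(5, Mul(Rational(-1, 3), -15))), Mul(Rational(9, 4), Pow(Add(5, Mul(Rational(-1, 3), -15)), 2))))) = Add(229099, Mul(-1, Add(-36, Mul(Rational(9, 4), Add(5, 5)), Mul(Rational(9, 4), Pow(Add(5, 5), 2))))) = Add(229099, Mul(-1, Add(-36, Mul(Rational(9, 4), 10), Mul(Rational(9, 4), Pow(10, 2))))) = Add(229099, Mul(-1, Add(-36, Rational(45, 2), Mul(Rational(9, 4), 100)))) = Add(229099, Mul(-1, Add(-36, Rational(45, 2), 225))) = Add(229099, Mul(-1, Rational(423, 2))) = Add(229099, Rational(-423, 2)) = Rational(457775, 2)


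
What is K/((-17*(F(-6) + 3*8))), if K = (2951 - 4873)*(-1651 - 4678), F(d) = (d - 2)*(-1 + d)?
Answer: -6082169/680 ≈ -8944.4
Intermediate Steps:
F(d) = (-1 + d)*(-2 + d) (F(d) = (-2 + d)*(-1 + d) = (-1 + d)*(-2 + d))
K = 12164338 (K = -1922*(-6329) = 12164338)
K/((-17*(F(-6) + 3*8))) = 12164338/((-17*((2 + (-6)² - 3*(-6)) + 3*8))) = 12164338/((-17*((2 + 36 + 18) + 24))) = 12164338/((-17*(56 + 24))) = 12164338/((-17*80)) = 12164338/(-1360) = 12164338*(-1/1360) = -6082169/680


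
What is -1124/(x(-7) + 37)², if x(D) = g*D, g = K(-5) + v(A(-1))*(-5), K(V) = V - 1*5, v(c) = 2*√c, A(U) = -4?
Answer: 9161724/964040401 + 33675040*I/964040401 ≈ 0.0095035 + 0.034931*I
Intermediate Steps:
K(V) = -5 + V (K(V) = V - 5 = -5 + V)
g = -10 - 20*I (g = (-5 - 5) + (2*√(-4))*(-5) = -10 + (2*(2*I))*(-5) = -10 + (4*I)*(-5) = -10 - 20*I ≈ -10.0 - 20.0*I)
x(D) = D*(-10 - 20*I) (x(D) = (-10 - 20*I)*D = D*(-10 - 20*I))
-1124/(x(-7) + 37)² = -1124/(-7*(-10 - 20*I) + 37)² = -1124/((70 + 140*I) + 37)² = -1124/(107 + 140*I)²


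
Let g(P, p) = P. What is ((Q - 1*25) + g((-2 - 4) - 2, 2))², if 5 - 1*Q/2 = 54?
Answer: 17161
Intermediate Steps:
Q = -98 (Q = 10 - 2*54 = 10 - 108 = -98)
((Q - 1*25) + g((-2 - 4) - 2, 2))² = ((-98 - 1*25) + ((-2 - 4) - 2))² = ((-98 - 25) + (-6 - 2))² = (-123 - 8)² = (-131)² = 17161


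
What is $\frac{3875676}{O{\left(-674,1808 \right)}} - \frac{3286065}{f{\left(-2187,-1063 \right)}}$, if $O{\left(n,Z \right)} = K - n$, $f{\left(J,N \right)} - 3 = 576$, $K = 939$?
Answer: $- \frac{1018802147}{311309} \approx -3272.6$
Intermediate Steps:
$f{\left(J,N \right)} = 579$ ($f{\left(J,N \right)} = 3 + 576 = 579$)
$O{\left(n,Z \right)} = 939 - n$
$\frac{3875676}{O{\left(-674,1808 \right)}} - \frac{3286065}{f{\left(-2187,-1063 \right)}} = \frac{3875676}{939 - -674} - \frac{3286065}{579} = \frac{3875676}{939 + 674} - \frac{1095355}{193} = \frac{3875676}{1613} - \frac{1095355}{193} = - \frac{1018802147}{311309}$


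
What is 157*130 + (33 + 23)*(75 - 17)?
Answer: 23658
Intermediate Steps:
157*130 + (33 + 23)*(75 - 17) = 20410 + 56*58 = 20410 + 3248 = 23658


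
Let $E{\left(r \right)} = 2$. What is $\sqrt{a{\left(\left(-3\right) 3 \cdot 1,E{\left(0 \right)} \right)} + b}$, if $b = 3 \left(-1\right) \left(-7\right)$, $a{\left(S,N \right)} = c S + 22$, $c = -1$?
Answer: $2 \sqrt{13} \approx 7.2111$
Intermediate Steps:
$a{\left(S,N \right)} = 22 - S$ ($a{\left(S,N \right)} = - S + 22 = 22 - S$)
$b = 21$ ($b = \left(-3\right) \left(-7\right) = 21$)
$\sqrt{a{\left(\left(-3\right) 3 \cdot 1,E{\left(0 \right)} \right)} + b} = \sqrt{\left(22 - \left(-3\right) 3 \cdot 1\right) + 21} = \sqrt{\left(22 - \left(-9\right) 1\right) + 21} = \sqrt{\left(22 - -9\right) + 21} = \sqrt{\left(22 + 9\right) + 21} = \sqrt{31 + 21} = \sqrt{52} = 2 \sqrt{13}$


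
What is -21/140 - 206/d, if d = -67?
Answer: 3919/1340 ≈ 2.9246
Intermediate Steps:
-21/140 - 206/d = -21/140 - 206/(-67) = -21*1/140 - 206*(-1/67) = -3/20 + 206/67 = 3919/1340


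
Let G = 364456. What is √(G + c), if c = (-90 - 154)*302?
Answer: 4*√18173 ≈ 539.23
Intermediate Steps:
c = -73688 (c = -244*302 = -73688)
√(G + c) = √(364456 - 73688) = √290768 = 4*√18173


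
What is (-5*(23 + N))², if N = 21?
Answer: 48400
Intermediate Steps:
(-5*(23 + N))² = (-5*(23 + 21))² = (-5*44)² = (-220)² = 48400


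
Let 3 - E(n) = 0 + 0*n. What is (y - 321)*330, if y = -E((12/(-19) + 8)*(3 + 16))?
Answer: -106920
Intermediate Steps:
E(n) = 3 (E(n) = 3 - (0 + 0*n) = 3 - (0 + 0) = 3 - 1*0 = 3 + 0 = 3)
y = -3 (y = -1*3 = -3)
(y - 321)*330 = (-3 - 321)*330 = -324*330 = -106920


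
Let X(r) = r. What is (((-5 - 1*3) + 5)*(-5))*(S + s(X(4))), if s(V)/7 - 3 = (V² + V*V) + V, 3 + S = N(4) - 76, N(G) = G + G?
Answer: 3030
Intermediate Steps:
N(G) = 2*G
S = -71 (S = -3 + (2*4 - 76) = -3 + (8 - 76) = -3 - 68 = -71)
s(V) = 21 + 7*V + 14*V² (s(V) = 21 + 7*((V² + V*V) + V) = 21 + 7*((V² + V²) + V) = 21 + 7*(2*V² + V) = 21 + 7*(V + 2*V²) = 21 + (7*V + 14*V²) = 21 + 7*V + 14*V²)
(((-5 - 1*3) + 5)*(-5))*(S + s(X(4))) = (((-5 - 1*3) + 5)*(-5))*(-71 + (21 + 7*4 + 14*4²)) = (((-5 - 3) + 5)*(-5))*(-71 + (21 + 28 + 14*16)) = ((-8 + 5)*(-5))*(-71 + (21 + 28 + 224)) = (-3*(-5))*(-71 + 273) = 15*202 = 3030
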